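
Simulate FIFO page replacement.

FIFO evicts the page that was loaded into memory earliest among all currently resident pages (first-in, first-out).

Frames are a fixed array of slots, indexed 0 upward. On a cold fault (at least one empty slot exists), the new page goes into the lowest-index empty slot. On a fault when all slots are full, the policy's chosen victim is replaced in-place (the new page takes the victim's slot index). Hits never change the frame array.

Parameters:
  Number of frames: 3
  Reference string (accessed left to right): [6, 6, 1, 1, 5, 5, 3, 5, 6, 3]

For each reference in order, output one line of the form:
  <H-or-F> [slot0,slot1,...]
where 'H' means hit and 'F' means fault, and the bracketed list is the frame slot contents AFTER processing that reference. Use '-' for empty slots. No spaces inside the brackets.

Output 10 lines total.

F [6,-,-]
H [6,-,-]
F [6,1,-]
H [6,1,-]
F [6,1,5]
H [6,1,5]
F [3,1,5]
H [3,1,5]
F [3,6,5]
H [3,6,5]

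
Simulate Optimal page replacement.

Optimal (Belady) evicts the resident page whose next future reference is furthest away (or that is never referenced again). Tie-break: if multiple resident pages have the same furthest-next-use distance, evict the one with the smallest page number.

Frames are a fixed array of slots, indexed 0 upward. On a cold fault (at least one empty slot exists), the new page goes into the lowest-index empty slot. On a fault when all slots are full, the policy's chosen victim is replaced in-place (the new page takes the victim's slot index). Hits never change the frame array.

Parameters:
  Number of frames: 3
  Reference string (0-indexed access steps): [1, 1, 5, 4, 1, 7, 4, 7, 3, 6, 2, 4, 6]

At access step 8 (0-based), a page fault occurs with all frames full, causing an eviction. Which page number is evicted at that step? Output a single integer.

Answer: 5

Derivation:
Step 0: ref 1 -> FAULT, frames=[1,-,-]
Step 1: ref 1 -> HIT, frames=[1,-,-]
Step 2: ref 5 -> FAULT, frames=[1,5,-]
Step 3: ref 4 -> FAULT, frames=[1,5,4]
Step 4: ref 1 -> HIT, frames=[1,5,4]
Step 5: ref 7 -> FAULT, evict 1, frames=[7,5,4]
Step 6: ref 4 -> HIT, frames=[7,5,4]
Step 7: ref 7 -> HIT, frames=[7,5,4]
Step 8: ref 3 -> FAULT, evict 5, frames=[7,3,4]
At step 8: evicted page 5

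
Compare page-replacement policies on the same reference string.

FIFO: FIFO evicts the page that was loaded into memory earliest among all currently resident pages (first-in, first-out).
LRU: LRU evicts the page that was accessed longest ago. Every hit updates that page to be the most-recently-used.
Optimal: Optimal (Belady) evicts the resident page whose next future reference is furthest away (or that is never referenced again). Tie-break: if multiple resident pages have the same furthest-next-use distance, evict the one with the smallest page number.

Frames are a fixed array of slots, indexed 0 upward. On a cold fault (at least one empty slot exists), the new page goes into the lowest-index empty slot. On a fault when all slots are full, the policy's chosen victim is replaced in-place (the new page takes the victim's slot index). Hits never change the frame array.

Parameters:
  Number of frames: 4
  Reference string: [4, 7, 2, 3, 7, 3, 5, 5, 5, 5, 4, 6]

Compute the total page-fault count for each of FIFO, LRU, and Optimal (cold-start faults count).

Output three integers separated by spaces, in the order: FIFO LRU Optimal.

Answer: 7 7 6

Derivation:
--- FIFO ---
  step 0: ref 4 -> FAULT, frames=[4,-,-,-] (faults so far: 1)
  step 1: ref 7 -> FAULT, frames=[4,7,-,-] (faults so far: 2)
  step 2: ref 2 -> FAULT, frames=[4,7,2,-] (faults so far: 3)
  step 3: ref 3 -> FAULT, frames=[4,7,2,3] (faults so far: 4)
  step 4: ref 7 -> HIT, frames=[4,7,2,3] (faults so far: 4)
  step 5: ref 3 -> HIT, frames=[4,7,2,3] (faults so far: 4)
  step 6: ref 5 -> FAULT, evict 4, frames=[5,7,2,3] (faults so far: 5)
  step 7: ref 5 -> HIT, frames=[5,7,2,3] (faults so far: 5)
  step 8: ref 5 -> HIT, frames=[5,7,2,3] (faults so far: 5)
  step 9: ref 5 -> HIT, frames=[5,7,2,3] (faults so far: 5)
  step 10: ref 4 -> FAULT, evict 7, frames=[5,4,2,3] (faults so far: 6)
  step 11: ref 6 -> FAULT, evict 2, frames=[5,4,6,3] (faults so far: 7)
  FIFO total faults: 7
--- LRU ---
  step 0: ref 4 -> FAULT, frames=[4,-,-,-] (faults so far: 1)
  step 1: ref 7 -> FAULT, frames=[4,7,-,-] (faults so far: 2)
  step 2: ref 2 -> FAULT, frames=[4,7,2,-] (faults so far: 3)
  step 3: ref 3 -> FAULT, frames=[4,7,2,3] (faults so far: 4)
  step 4: ref 7 -> HIT, frames=[4,7,2,3] (faults so far: 4)
  step 5: ref 3 -> HIT, frames=[4,7,2,3] (faults so far: 4)
  step 6: ref 5 -> FAULT, evict 4, frames=[5,7,2,3] (faults so far: 5)
  step 7: ref 5 -> HIT, frames=[5,7,2,3] (faults so far: 5)
  step 8: ref 5 -> HIT, frames=[5,7,2,3] (faults so far: 5)
  step 9: ref 5 -> HIT, frames=[5,7,2,3] (faults so far: 5)
  step 10: ref 4 -> FAULT, evict 2, frames=[5,7,4,3] (faults so far: 6)
  step 11: ref 6 -> FAULT, evict 7, frames=[5,6,4,3] (faults so far: 7)
  LRU total faults: 7
--- Optimal ---
  step 0: ref 4 -> FAULT, frames=[4,-,-,-] (faults so far: 1)
  step 1: ref 7 -> FAULT, frames=[4,7,-,-] (faults so far: 2)
  step 2: ref 2 -> FAULT, frames=[4,7,2,-] (faults so far: 3)
  step 3: ref 3 -> FAULT, frames=[4,7,2,3] (faults so far: 4)
  step 4: ref 7 -> HIT, frames=[4,7,2,3] (faults so far: 4)
  step 5: ref 3 -> HIT, frames=[4,7,2,3] (faults so far: 4)
  step 6: ref 5 -> FAULT, evict 2, frames=[4,7,5,3] (faults so far: 5)
  step 7: ref 5 -> HIT, frames=[4,7,5,3] (faults so far: 5)
  step 8: ref 5 -> HIT, frames=[4,7,5,3] (faults so far: 5)
  step 9: ref 5 -> HIT, frames=[4,7,5,3] (faults so far: 5)
  step 10: ref 4 -> HIT, frames=[4,7,5,3] (faults so far: 5)
  step 11: ref 6 -> FAULT, evict 3, frames=[4,7,5,6] (faults so far: 6)
  Optimal total faults: 6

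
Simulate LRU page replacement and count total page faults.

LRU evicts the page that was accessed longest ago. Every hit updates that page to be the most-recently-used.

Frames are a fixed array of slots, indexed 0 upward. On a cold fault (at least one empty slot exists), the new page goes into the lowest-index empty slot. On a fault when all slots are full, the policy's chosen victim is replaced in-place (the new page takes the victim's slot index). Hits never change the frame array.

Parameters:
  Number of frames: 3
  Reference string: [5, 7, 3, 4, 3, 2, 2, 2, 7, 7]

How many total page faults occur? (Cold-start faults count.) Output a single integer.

Answer: 6

Derivation:
Step 0: ref 5 → FAULT, frames=[5,-,-]
Step 1: ref 7 → FAULT, frames=[5,7,-]
Step 2: ref 3 → FAULT, frames=[5,7,3]
Step 3: ref 4 → FAULT (evict 5), frames=[4,7,3]
Step 4: ref 3 → HIT, frames=[4,7,3]
Step 5: ref 2 → FAULT (evict 7), frames=[4,2,3]
Step 6: ref 2 → HIT, frames=[4,2,3]
Step 7: ref 2 → HIT, frames=[4,2,3]
Step 8: ref 7 → FAULT (evict 4), frames=[7,2,3]
Step 9: ref 7 → HIT, frames=[7,2,3]
Total faults: 6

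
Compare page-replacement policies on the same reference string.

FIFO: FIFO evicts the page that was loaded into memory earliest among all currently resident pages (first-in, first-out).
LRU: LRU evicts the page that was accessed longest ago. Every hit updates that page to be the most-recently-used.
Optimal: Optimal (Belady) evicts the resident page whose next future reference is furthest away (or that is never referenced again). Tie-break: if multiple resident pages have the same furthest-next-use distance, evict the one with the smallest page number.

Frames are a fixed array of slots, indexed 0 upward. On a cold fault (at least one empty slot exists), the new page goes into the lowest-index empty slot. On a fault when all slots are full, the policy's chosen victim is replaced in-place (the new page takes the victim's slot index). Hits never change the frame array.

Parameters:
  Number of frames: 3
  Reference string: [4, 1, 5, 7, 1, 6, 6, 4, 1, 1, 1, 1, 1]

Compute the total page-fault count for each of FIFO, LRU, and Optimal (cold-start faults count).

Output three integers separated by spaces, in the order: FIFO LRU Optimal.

--- FIFO ---
  step 0: ref 4 -> FAULT, frames=[4,-,-] (faults so far: 1)
  step 1: ref 1 -> FAULT, frames=[4,1,-] (faults so far: 2)
  step 2: ref 5 -> FAULT, frames=[4,1,5] (faults so far: 3)
  step 3: ref 7 -> FAULT, evict 4, frames=[7,1,5] (faults so far: 4)
  step 4: ref 1 -> HIT, frames=[7,1,5] (faults so far: 4)
  step 5: ref 6 -> FAULT, evict 1, frames=[7,6,5] (faults so far: 5)
  step 6: ref 6 -> HIT, frames=[7,6,5] (faults so far: 5)
  step 7: ref 4 -> FAULT, evict 5, frames=[7,6,4] (faults so far: 6)
  step 8: ref 1 -> FAULT, evict 7, frames=[1,6,4] (faults so far: 7)
  step 9: ref 1 -> HIT, frames=[1,6,4] (faults so far: 7)
  step 10: ref 1 -> HIT, frames=[1,6,4] (faults so far: 7)
  step 11: ref 1 -> HIT, frames=[1,6,4] (faults so far: 7)
  step 12: ref 1 -> HIT, frames=[1,6,4] (faults so far: 7)
  FIFO total faults: 7
--- LRU ---
  step 0: ref 4 -> FAULT, frames=[4,-,-] (faults so far: 1)
  step 1: ref 1 -> FAULT, frames=[4,1,-] (faults so far: 2)
  step 2: ref 5 -> FAULT, frames=[4,1,5] (faults so far: 3)
  step 3: ref 7 -> FAULT, evict 4, frames=[7,1,5] (faults so far: 4)
  step 4: ref 1 -> HIT, frames=[7,1,5] (faults so far: 4)
  step 5: ref 6 -> FAULT, evict 5, frames=[7,1,6] (faults so far: 5)
  step 6: ref 6 -> HIT, frames=[7,1,6] (faults so far: 5)
  step 7: ref 4 -> FAULT, evict 7, frames=[4,1,6] (faults so far: 6)
  step 8: ref 1 -> HIT, frames=[4,1,6] (faults so far: 6)
  step 9: ref 1 -> HIT, frames=[4,1,6] (faults so far: 6)
  step 10: ref 1 -> HIT, frames=[4,1,6] (faults so far: 6)
  step 11: ref 1 -> HIT, frames=[4,1,6] (faults so far: 6)
  step 12: ref 1 -> HIT, frames=[4,1,6] (faults so far: 6)
  LRU total faults: 6
--- Optimal ---
  step 0: ref 4 -> FAULT, frames=[4,-,-] (faults so far: 1)
  step 1: ref 1 -> FAULT, frames=[4,1,-] (faults so far: 2)
  step 2: ref 5 -> FAULT, frames=[4,1,5] (faults so far: 3)
  step 3: ref 7 -> FAULT, evict 5, frames=[4,1,7] (faults so far: 4)
  step 4: ref 1 -> HIT, frames=[4,1,7] (faults so far: 4)
  step 5: ref 6 -> FAULT, evict 7, frames=[4,1,6] (faults so far: 5)
  step 6: ref 6 -> HIT, frames=[4,1,6] (faults so far: 5)
  step 7: ref 4 -> HIT, frames=[4,1,6] (faults so far: 5)
  step 8: ref 1 -> HIT, frames=[4,1,6] (faults so far: 5)
  step 9: ref 1 -> HIT, frames=[4,1,6] (faults so far: 5)
  step 10: ref 1 -> HIT, frames=[4,1,6] (faults so far: 5)
  step 11: ref 1 -> HIT, frames=[4,1,6] (faults so far: 5)
  step 12: ref 1 -> HIT, frames=[4,1,6] (faults so far: 5)
  Optimal total faults: 5

Answer: 7 6 5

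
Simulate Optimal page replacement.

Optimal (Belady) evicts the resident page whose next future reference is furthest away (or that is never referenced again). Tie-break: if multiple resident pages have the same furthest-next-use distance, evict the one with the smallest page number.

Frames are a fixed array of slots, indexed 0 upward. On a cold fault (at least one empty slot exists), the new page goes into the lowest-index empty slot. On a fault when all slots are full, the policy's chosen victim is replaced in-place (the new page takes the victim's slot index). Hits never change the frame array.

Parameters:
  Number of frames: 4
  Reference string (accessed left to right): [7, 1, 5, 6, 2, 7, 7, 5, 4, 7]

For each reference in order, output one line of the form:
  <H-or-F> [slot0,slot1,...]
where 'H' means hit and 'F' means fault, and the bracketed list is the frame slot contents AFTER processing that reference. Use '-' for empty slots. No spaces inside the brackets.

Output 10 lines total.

F [7,-,-,-]
F [7,1,-,-]
F [7,1,5,-]
F [7,1,5,6]
F [7,2,5,6]
H [7,2,5,6]
H [7,2,5,6]
H [7,2,5,6]
F [7,4,5,6]
H [7,4,5,6]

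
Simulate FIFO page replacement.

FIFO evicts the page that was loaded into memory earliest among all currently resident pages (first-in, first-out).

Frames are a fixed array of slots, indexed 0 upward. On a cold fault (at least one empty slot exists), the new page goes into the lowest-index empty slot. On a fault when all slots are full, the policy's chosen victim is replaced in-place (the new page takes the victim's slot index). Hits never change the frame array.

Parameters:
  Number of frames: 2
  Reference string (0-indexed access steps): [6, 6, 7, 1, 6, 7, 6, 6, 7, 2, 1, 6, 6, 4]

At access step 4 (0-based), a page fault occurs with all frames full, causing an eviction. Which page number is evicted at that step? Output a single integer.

Step 0: ref 6 -> FAULT, frames=[6,-]
Step 1: ref 6 -> HIT, frames=[6,-]
Step 2: ref 7 -> FAULT, frames=[6,7]
Step 3: ref 1 -> FAULT, evict 6, frames=[1,7]
Step 4: ref 6 -> FAULT, evict 7, frames=[1,6]
At step 4: evicted page 7

Answer: 7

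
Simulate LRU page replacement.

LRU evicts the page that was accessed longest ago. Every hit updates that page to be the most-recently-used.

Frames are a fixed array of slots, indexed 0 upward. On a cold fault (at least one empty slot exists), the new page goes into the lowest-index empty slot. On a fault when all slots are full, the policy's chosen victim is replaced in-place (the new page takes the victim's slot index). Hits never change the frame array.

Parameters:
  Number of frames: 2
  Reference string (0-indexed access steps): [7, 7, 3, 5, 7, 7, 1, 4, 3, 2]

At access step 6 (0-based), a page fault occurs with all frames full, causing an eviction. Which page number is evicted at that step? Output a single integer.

Step 0: ref 7 -> FAULT, frames=[7,-]
Step 1: ref 7 -> HIT, frames=[7,-]
Step 2: ref 3 -> FAULT, frames=[7,3]
Step 3: ref 5 -> FAULT, evict 7, frames=[5,3]
Step 4: ref 7 -> FAULT, evict 3, frames=[5,7]
Step 5: ref 7 -> HIT, frames=[5,7]
Step 6: ref 1 -> FAULT, evict 5, frames=[1,7]
At step 6: evicted page 5

Answer: 5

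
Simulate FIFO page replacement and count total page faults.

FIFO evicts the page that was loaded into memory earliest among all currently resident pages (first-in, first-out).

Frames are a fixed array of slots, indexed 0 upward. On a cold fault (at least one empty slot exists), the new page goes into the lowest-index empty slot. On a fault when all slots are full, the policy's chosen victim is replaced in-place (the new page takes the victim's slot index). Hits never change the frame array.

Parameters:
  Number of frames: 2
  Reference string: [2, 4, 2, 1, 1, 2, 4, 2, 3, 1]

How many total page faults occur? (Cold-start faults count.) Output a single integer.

Answer: 7

Derivation:
Step 0: ref 2 → FAULT, frames=[2,-]
Step 1: ref 4 → FAULT, frames=[2,4]
Step 2: ref 2 → HIT, frames=[2,4]
Step 3: ref 1 → FAULT (evict 2), frames=[1,4]
Step 4: ref 1 → HIT, frames=[1,4]
Step 5: ref 2 → FAULT (evict 4), frames=[1,2]
Step 6: ref 4 → FAULT (evict 1), frames=[4,2]
Step 7: ref 2 → HIT, frames=[4,2]
Step 8: ref 3 → FAULT (evict 2), frames=[4,3]
Step 9: ref 1 → FAULT (evict 4), frames=[1,3]
Total faults: 7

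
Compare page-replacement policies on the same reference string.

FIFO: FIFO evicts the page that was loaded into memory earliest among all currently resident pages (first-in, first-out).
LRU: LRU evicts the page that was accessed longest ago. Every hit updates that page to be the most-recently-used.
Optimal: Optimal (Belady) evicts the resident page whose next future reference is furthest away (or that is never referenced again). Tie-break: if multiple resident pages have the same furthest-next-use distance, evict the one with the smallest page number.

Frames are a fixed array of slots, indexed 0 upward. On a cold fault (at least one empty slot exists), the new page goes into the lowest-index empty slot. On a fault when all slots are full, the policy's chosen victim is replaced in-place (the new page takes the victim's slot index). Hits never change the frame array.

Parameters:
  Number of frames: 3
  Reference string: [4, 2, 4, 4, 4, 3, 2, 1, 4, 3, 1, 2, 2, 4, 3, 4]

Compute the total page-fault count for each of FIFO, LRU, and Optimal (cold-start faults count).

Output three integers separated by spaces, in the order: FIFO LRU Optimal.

--- FIFO ---
  step 0: ref 4 -> FAULT, frames=[4,-,-] (faults so far: 1)
  step 1: ref 2 -> FAULT, frames=[4,2,-] (faults so far: 2)
  step 2: ref 4 -> HIT, frames=[4,2,-] (faults so far: 2)
  step 3: ref 4 -> HIT, frames=[4,2,-] (faults so far: 2)
  step 4: ref 4 -> HIT, frames=[4,2,-] (faults so far: 2)
  step 5: ref 3 -> FAULT, frames=[4,2,3] (faults so far: 3)
  step 6: ref 2 -> HIT, frames=[4,2,3] (faults so far: 3)
  step 7: ref 1 -> FAULT, evict 4, frames=[1,2,3] (faults so far: 4)
  step 8: ref 4 -> FAULT, evict 2, frames=[1,4,3] (faults so far: 5)
  step 9: ref 3 -> HIT, frames=[1,4,3] (faults so far: 5)
  step 10: ref 1 -> HIT, frames=[1,4,3] (faults so far: 5)
  step 11: ref 2 -> FAULT, evict 3, frames=[1,4,2] (faults so far: 6)
  step 12: ref 2 -> HIT, frames=[1,4,2] (faults so far: 6)
  step 13: ref 4 -> HIT, frames=[1,4,2] (faults so far: 6)
  step 14: ref 3 -> FAULT, evict 1, frames=[3,4,2] (faults so far: 7)
  step 15: ref 4 -> HIT, frames=[3,4,2] (faults so far: 7)
  FIFO total faults: 7
--- LRU ---
  step 0: ref 4 -> FAULT, frames=[4,-,-] (faults so far: 1)
  step 1: ref 2 -> FAULT, frames=[4,2,-] (faults so far: 2)
  step 2: ref 4 -> HIT, frames=[4,2,-] (faults so far: 2)
  step 3: ref 4 -> HIT, frames=[4,2,-] (faults so far: 2)
  step 4: ref 4 -> HIT, frames=[4,2,-] (faults so far: 2)
  step 5: ref 3 -> FAULT, frames=[4,2,3] (faults so far: 3)
  step 6: ref 2 -> HIT, frames=[4,2,3] (faults so far: 3)
  step 7: ref 1 -> FAULT, evict 4, frames=[1,2,3] (faults so far: 4)
  step 8: ref 4 -> FAULT, evict 3, frames=[1,2,4] (faults so far: 5)
  step 9: ref 3 -> FAULT, evict 2, frames=[1,3,4] (faults so far: 6)
  step 10: ref 1 -> HIT, frames=[1,3,4] (faults so far: 6)
  step 11: ref 2 -> FAULT, evict 4, frames=[1,3,2] (faults so far: 7)
  step 12: ref 2 -> HIT, frames=[1,3,2] (faults so far: 7)
  step 13: ref 4 -> FAULT, evict 3, frames=[1,4,2] (faults so far: 8)
  step 14: ref 3 -> FAULT, evict 1, frames=[3,4,2] (faults so far: 9)
  step 15: ref 4 -> HIT, frames=[3,4,2] (faults so far: 9)
  LRU total faults: 9
--- Optimal ---
  step 0: ref 4 -> FAULT, frames=[4,-,-] (faults so far: 1)
  step 1: ref 2 -> FAULT, frames=[4,2,-] (faults so far: 2)
  step 2: ref 4 -> HIT, frames=[4,2,-] (faults so far: 2)
  step 3: ref 4 -> HIT, frames=[4,2,-] (faults so far: 2)
  step 4: ref 4 -> HIT, frames=[4,2,-] (faults so far: 2)
  step 5: ref 3 -> FAULT, frames=[4,2,3] (faults so far: 3)
  step 6: ref 2 -> HIT, frames=[4,2,3] (faults so far: 3)
  step 7: ref 1 -> FAULT, evict 2, frames=[4,1,3] (faults so far: 4)
  step 8: ref 4 -> HIT, frames=[4,1,3] (faults so far: 4)
  step 9: ref 3 -> HIT, frames=[4,1,3] (faults so far: 4)
  step 10: ref 1 -> HIT, frames=[4,1,3] (faults so far: 4)
  step 11: ref 2 -> FAULT, evict 1, frames=[4,2,3] (faults so far: 5)
  step 12: ref 2 -> HIT, frames=[4,2,3] (faults so far: 5)
  step 13: ref 4 -> HIT, frames=[4,2,3] (faults so far: 5)
  step 14: ref 3 -> HIT, frames=[4,2,3] (faults so far: 5)
  step 15: ref 4 -> HIT, frames=[4,2,3] (faults so far: 5)
  Optimal total faults: 5

Answer: 7 9 5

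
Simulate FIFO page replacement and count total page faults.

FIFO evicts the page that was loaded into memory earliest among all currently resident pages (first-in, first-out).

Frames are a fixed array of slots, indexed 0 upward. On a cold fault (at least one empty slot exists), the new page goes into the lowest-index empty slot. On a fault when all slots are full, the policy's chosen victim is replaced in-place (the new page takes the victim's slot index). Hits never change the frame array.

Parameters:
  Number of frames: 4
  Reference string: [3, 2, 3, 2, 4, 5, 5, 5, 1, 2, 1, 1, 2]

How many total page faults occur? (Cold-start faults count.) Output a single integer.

Answer: 5

Derivation:
Step 0: ref 3 → FAULT, frames=[3,-,-,-]
Step 1: ref 2 → FAULT, frames=[3,2,-,-]
Step 2: ref 3 → HIT, frames=[3,2,-,-]
Step 3: ref 2 → HIT, frames=[3,2,-,-]
Step 4: ref 4 → FAULT, frames=[3,2,4,-]
Step 5: ref 5 → FAULT, frames=[3,2,4,5]
Step 6: ref 5 → HIT, frames=[3,2,4,5]
Step 7: ref 5 → HIT, frames=[3,2,4,5]
Step 8: ref 1 → FAULT (evict 3), frames=[1,2,4,5]
Step 9: ref 2 → HIT, frames=[1,2,4,5]
Step 10: ref 1 → HIT, frames=[1,2,4,5]
Step 11: ref 1 → HIT, frames=[1,2,4,5]
Step 12: ref 2 → HIT, frames=[1,2,4,5]
Total faults: 5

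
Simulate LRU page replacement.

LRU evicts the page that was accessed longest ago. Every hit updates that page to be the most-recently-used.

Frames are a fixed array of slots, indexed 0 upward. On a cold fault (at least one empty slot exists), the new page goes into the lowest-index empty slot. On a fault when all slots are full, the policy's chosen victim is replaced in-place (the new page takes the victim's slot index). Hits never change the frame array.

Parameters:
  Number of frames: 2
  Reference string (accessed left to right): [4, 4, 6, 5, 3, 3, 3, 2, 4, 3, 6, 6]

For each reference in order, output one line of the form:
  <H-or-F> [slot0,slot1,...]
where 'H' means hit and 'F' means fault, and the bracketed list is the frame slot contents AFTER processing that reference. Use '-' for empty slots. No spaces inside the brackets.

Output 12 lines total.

F [4,-]
H [4,-]
F [4,6]
F [5,6]
F [5,3]
H [5,3]
H [5,3]
F [2,3]
F [2,4]
F [3,4]
F [3,6]
H [3,6]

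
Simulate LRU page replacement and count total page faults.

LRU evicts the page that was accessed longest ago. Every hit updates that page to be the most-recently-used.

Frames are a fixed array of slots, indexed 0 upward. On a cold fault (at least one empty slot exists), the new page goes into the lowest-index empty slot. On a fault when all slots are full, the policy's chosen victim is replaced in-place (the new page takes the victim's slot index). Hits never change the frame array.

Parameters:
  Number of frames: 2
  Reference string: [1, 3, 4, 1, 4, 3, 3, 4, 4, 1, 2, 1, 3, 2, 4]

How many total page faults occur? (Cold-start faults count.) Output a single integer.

Answer: 10

Derivation:
Step 0: ref 1 → FAULT, frames=[1,-]
Step 1: ref 3 → FAULT, frames=[1,3]
Step 2: ref 4 → FAULT (evict 1), frames=[4,3]
Step 3: ref 1 → FAULT (evict 3), frames=[4,1]
Step 4: ref 4 → HIT, frames=[4,1]
Step 5: ref 3 → FAULT (evict 1), frames=[4,3]
Step 6: ref 3 → HIT, frames=[4,3]
Step 7: ref 4 → HIT, frames=[4,3]
Step 8: ref 4 → HIT, frames=[4,3]
Step 9: ref 1 → FAULT (evict 3), frames=[4,1]
Step 10: ref 2 → FAULT (evict 4), frames=[2,1]
Step 11: ref 1 → HIT, frames=[2,1]
Step 12: ref 3 → FAULT (evict 2), frames=[3,1]
Step 13: ref 2 → FAULT (evict 1), frames=[3,2]
Step 14: ref 4 → FAULT (evict 3), frames=[4,2]
Total faults: 10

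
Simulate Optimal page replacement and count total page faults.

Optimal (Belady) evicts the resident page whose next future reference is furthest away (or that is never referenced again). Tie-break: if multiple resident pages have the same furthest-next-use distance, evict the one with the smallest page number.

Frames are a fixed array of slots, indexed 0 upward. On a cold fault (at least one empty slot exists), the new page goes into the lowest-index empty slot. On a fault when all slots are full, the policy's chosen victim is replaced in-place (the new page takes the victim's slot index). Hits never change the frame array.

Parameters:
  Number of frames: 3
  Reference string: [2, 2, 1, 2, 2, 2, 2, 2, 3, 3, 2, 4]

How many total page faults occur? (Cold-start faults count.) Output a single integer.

Step 0: ref 2 → FAULT, frames=[2,-,-]
Step 1: ref 2 → HIT, frames=[2,-,-]
Step 2: ref 1 → FAULT, frames=[2,1,-]
Step 3: ref 2 → HIT, frames=[2,1,-]
Step 4: ref 2 → HIT, frames=[2,1,-]
Step 5: ref 2 → HIT, frames=[2,1,-]
Step 6: ref 2 → HIT, frames=[2,1,-]
Step 7: ref 2 → HIT, frames=[2,1,-]
Step 8: ref 3 → FAULT, frames=[2,1,3]
Step 9: ref 3 → HIT, frames=[2,1,3]
Step 10: ref 2 → HIT, frames=[2,1,3]
Step 11: ref 4 → FAULT (evict 1), frames=[2,4,3]
Total faults: 4

Answer: 4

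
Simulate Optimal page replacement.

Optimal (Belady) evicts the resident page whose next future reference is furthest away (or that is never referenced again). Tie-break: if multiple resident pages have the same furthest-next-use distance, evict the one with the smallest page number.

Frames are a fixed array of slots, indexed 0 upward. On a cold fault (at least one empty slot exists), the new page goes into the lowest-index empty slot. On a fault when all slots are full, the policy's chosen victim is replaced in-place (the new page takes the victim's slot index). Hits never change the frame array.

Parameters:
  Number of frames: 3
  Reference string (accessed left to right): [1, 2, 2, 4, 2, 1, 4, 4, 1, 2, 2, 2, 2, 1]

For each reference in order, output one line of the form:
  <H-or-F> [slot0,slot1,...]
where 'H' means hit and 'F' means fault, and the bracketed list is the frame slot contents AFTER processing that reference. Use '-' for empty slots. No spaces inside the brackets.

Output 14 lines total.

F [1,-,-]
F [1,2,-]
H [1,2,-]
F [1,2,4]
H [1,2,4]
H [1,2,4]
H [1,2,4]
H [1,2,4]
H [1,2,4]
H [1,2,4]
H [1,2,4]
H [1,2,4]
H [1,2,4]
H [1,2,4]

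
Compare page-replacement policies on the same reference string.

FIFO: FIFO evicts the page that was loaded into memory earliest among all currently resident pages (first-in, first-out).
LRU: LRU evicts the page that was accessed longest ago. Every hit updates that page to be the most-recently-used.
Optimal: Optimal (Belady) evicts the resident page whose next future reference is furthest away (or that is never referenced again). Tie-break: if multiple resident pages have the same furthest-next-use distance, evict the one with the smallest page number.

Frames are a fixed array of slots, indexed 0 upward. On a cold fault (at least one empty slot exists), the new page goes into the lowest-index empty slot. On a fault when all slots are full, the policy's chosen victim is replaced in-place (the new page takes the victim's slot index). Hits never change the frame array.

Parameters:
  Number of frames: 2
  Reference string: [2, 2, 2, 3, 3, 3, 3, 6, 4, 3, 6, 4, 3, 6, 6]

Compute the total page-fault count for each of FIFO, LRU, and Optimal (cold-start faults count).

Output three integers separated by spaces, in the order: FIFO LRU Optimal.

--- FIFO ---
  step 0: ref 2 -> FAULT, frames=[2,-] (faults so far: 1)
  step 1: ref 2 -> HIT, frames=[2,-] (faults so far: 1)
  step 2: ref 2 -> HIT, frames=[2,-] (faults so far: 1)
  step 3: ref 3 -> FAULT, frames=[2,3] (faults so far: 2)
  step 4: ref 3 -> HIT, frames=[2,3] (faults so far: 2)
  step 5: ref 3 -> HIT, frames=[2,3] (faults so far: 2)
  step 6: ref 3 -> HIT, frames=[2,3] (faults so far: 2)
  step 7: ref 6 -> FAULT, evict 2, frames=[6,3] (faults so far: 3)
  step 8: ref 4 -> FAULT, evict 3, frames=[6,4] (faults so far: 4)
  step 9: ref 3 -> FAULT, evict 6, frames=[3,4] (faults so far: 5)
  step 10: ref 6 -> FAULT, evict 4, frames=[3,6] (faults so far: 6)
  step 11: ref 4 -> FAULT, evict 3, frames=[4,6] (faults so far: 7)
  step 12: ref 3 -> FAULT, evict 6, frames=[4,3] (faults so far: 8)
  step 13: ref 6 -> FAULT, evict 4, frames=[6,3] (faults so far: 9)
  step 14: ref 6 -> HIT, frames=[6,3] (faults so far: 9)
  FIFO total faults: 9
--- LRU ---
  step 0: ref 2 -> FAULT, frames=[2,-] (faults so far: 1)
  step 1: ref 2 -> HIT, frames=[2,-] (faults so far: 1)
  step 2: ref 2 -> HIT, frames=[2,-] (faults so far: 1)
  step 3: ref 3 -> FAULT, frames=[2,3] (faults so far: 2)
  step 4: ref 3 -> HIT, frames=[2,3] (faults so far: 2)
  step 5: ref 3 -> HIT, frames=[2,3] (faults so far: 2)
  step 6: ref 3 -> HIT, frames=[2,3] (faults so far: 2)
  step 7: ref 6 -> FAULT, evict 2, frames=[6,3] (faults so far: 3)
  step 8: ref 4 -> FAULT, evict 3, frames=[6,4] (faults so far: 4)
  step 9: ref 3 -> FAULT, evict 6, frames=[3,4] (faults so far: 5)
  step 10: ref 6 -> FAULT, evict 4, frames=[3,6] (faults so far: 6)
  step 11: ref 4 -> FAULT, evict 3, frames=[4,6] (faults so far: 7)
  step 12: ref 3 -> FAULT, evict 6, frames=[4,3] (faults so far: 8)
  step 13: ref 6 -> FAULT, evict 4, frames=[6,3] (faults so far: 9)
  step 14: ref 6 -> HIT, frames=[6,3] (faults so far: 9)
  LRU total faults: 9
--- Optimal ---
  step 0: ref 2 -> FAULT, frames=[2,-] (faults so far: 1)
  step 1: ref 2 -> HIT, frames=[2,-] (faults so far: 1)
  step 2: ref 2 -> HIT, frames=[2,-] (faults so far: 1)
  step 3: ref 3 -> FAULT, frames=[2,3] (faults so far: 2)
  step 4: ref 3 -> HIT, frames=[2,3] (faults so far: 2)
  step 5: ref 3 -> HIT, frames=[2,3] (faults so far: 2)
  step 6: ref 3 -> HIT, frames=[2,3] (faults so far: 2)
  step 7: ref 6 -> FAULT, evict 2, frames=[6,3] (faults so far: 3)
  step 8: ref 4 -> FAULT, evict 6, frames=[4,3] (faults so far: 4)
  step 9: ref 3 -> HIT, frames=[4,3] (faults so far: 4)
  step 10: ref 6 -> FAULT, evict 3, frames=[4,6] (faults so far: 5)
  step 11: ref 4 -> HIT, frames=[4,6] (faults so far: 5)
  step 12: ref 3 -> FAULT, evict 4, frames=[3,6] (faults so far: 6)
  step 13: ref 6 -> HIT, frames=[3,6] (faults so far: 6)
  step 14: ref 6 -> HIT, frames=[3,6] (faults so far: 6)
  Optimal total faults: 6

Answer: 9 9 6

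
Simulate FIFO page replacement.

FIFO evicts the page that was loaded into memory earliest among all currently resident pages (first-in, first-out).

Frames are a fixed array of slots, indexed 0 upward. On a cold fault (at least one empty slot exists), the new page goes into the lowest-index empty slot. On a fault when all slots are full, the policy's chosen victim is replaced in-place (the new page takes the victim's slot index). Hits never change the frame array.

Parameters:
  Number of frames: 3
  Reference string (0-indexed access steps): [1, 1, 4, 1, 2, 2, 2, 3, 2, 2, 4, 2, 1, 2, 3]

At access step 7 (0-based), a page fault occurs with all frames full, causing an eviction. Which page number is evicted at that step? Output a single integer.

Step 0: ref 1 -> FAULT, frames=[1,-,-]
Step 1: ref 1 -> HIT, frames=[1,-,-]
Step 2: ref 4 -> FAULT, frames=[1,4,-]
Step 3: ref 1 -> HIT, frames=[1,4,-]
Step 4: ref 2 -> FAULT, frames=[1,4,2]
Step 5: ref 2 -> HIT, frames=[1,4,2]
Step 6: ref 2 -> HIT, frames=[1,4,2]
Step 7: ref 3 -> FAULT, evict 1, frames=[3,4,2]
At step 7: evicted page 1

Answer: 1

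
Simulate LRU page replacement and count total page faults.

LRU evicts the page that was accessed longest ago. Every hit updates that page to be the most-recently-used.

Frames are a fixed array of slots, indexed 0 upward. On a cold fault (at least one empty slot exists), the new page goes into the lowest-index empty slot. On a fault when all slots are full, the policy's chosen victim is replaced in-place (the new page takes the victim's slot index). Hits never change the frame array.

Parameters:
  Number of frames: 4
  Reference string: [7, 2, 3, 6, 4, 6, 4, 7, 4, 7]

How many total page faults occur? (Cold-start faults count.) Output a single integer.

Answer: 6

Derivation:
Step 0: ref 7 → FAULT, frames=[7,-,-,-]
Step 1: ref 2 → FAULT, frames=[7,2,-,-]
Step 2: ref 3 → FAULT, frames=[7,2,3,-]
Step 3: ref 6 → FAULT, frames=[7,2,3,6]
Step 4: ref 4 → FAULT (evict 7), frames=[4,2,3,6]
Step 5: ref 6 → HIT, frames=[4,2,3,6]
Step 6: ref 4 → HIT, frames=[4,2,3,6]
Step 7: ref 7 → FAULT (evict 2), frames=[4,7,3,6]
Step 8: ref 4 → HIT, frames=[4,7,3,6]
Step 9: ref 7 → HIT, frames=[4,7,3,6]
Total faults: 6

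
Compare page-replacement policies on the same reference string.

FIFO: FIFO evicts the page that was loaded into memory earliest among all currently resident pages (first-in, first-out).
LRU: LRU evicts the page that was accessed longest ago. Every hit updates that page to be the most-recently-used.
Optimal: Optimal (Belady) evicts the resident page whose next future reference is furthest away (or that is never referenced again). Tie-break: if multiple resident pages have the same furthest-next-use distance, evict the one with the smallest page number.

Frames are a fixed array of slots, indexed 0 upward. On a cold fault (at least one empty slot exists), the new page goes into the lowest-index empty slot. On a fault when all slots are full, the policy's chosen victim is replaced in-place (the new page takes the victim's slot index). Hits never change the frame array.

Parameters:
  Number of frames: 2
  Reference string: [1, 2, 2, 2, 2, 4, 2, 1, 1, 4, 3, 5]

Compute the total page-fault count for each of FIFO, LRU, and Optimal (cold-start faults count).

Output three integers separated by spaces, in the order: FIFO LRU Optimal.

Answer: 6 7 6

Derivation:
--- FIFO ---
  step 0: ref 1 -> FAULT, frames=[1,-] (faults so far: 1)
  step 1: ref 2 -> FAULT, frames=[1,2] (faults so far: 2)
  step 2: ref 2 -> HIT, frames=[1,2] (faults so far: 2)
  step 3: ref 2 -> HIT, frames=[1,2] (faults so far: 2)
  step 4: ref 2 -> HIT, frames=[1,2] (faults so far: 2)
  step 5: ref 4 -> FAULT, evict 1, frames=[4,2] (faults so far: 3)
  step 6: ref 2 -> HIT, frames=[4,2] (faults so far: 3)
  step 7: ref 1 -> FAULT, evict 2, frames=[4,1] (faults so far: 4)
  step 8: ref 1 -> HIT, frames=[4,1] (faults so far: 4)
  step 9: ref 4 -> HIT, frames=[4,1] (faults so far: 4)
  step 10: ref 3 -> FAULT, evict 4, frames=[3,1] (faults so far: 5)
  step 11: ref 5 -> FAULT, evict 1, frames=[3,5] (faults so far: 6)
  FIFO total faults: 6
--- LRU ---
  step 0: ref 1 -> FAULT, frames=[1,-] (faults so far: 1)
  step 1: ref 2 -> FAULT, frames=[1,2] (faults so far: 2)
  step 2: ref 2 -> HIT, frames=[1,2] (faults so far: 2)
  step 3: ref 2 -> HIT, frames=[1,2] (faults so far: 2)
  step 4: ref 2 -> HIT, frames=[1,2] (faults so far: 2)
  step 5: ref 4 -> FAULT, evict 1, frames=[4,2] (faults so far: 3)
  step 6: ref 2 -> HIT, frames=[4,2] (faults so far: 3)
  step 7: ref 1 -> FAULT, evict 4, frames=[1,2] (faults so far: 4)
  step 8: ref 1 -> HIT, frames=[1,2] (faults so far: 4)
  step 9: ref 4 -> FAULT, evict 2, frames=[1,4] (faults so far: 5)
  step 10: ref 3 -> FAULT, evict 1, frames=[3,4] (faults so far: 6)
  step 11: ref 5 -> FAULT, evict 4, frames=[3,5] (faults so far: 7)
  LRU total faults: 7
--- Optimal ---
  step 0: ref 1 -> FAULT, frames=[1,-] (faults so far: 1)
  step 1: ref 2 -> FAULT, frames=[1,2] (faults so far: 2)
  step 2: ref 2 -> HIT, frames=[1,2] (faults so far: 2)
  step 3: ref 2 -> HIT, frames=[1,2] (faults so far: 2)
  step 4: ref 2 -> HIT, frames=[1,2] (faults so far: 2)
  step 5: ref 4 -> FAULT, evict 1, frames=[4,2] (faults so far: 3)
  step 6: ref 2 -> HIT, frames=[4,2] (faults so far: 3)
  step 7: ref 1 -> FAULT, evict 2, frames=[4,1] (faults so far: 4)
  step 8: ref 1 -> HIT, frames=[4,1] (faults so far: 4)
  step 9: ref 4 -> HIT, frames=[4,1] (faults so far: 4)
  step 10: ref 3 -> FAULT, evict 1, frames=[4,3] (faults so far: 5)
  step 11: ref 5 -> FAULT, evict 3, frames=[4,5] (faults so far: 6)
  Optimal total faults: 6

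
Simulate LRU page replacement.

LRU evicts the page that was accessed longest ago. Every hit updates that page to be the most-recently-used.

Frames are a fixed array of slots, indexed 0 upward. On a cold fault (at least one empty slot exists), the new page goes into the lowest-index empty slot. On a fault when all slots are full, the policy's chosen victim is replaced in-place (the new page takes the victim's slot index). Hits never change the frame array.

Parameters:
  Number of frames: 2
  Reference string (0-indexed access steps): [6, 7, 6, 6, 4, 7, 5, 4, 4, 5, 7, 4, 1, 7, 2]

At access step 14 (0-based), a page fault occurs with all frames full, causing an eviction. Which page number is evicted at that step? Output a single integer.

Step 0: ref 6 -> FAULT, frames=[6,-]
Step 1: ref 7 -> FAULT, frames=[6,7]
Step 2: ref 6 -> HIT, frames=[6,7]
Step 3: ref 6 -> HIT, frames=[6,7]
Step 4: ref 4 -> FAULT, evict 7, frames=[6,4]
Step 5: ref 7 -> FAULT, evict 6, frames=[7,4]
Step 6: ref 5 -> FAULT, evict 4, frames=[7,5]
Step 7: ref 4 -> FAULT, evict 7, frames=[4,5]
Step 8: ref 4 -> HIT, frames=[4,5]
Step 9: ref 5 -> HIT, frames=[4,5]
Step 10: ref 7 -> FAULT, evict 4, frames=[7,5]
Step 11: ref 4 -> FAULT, evict 5, frames=[7,4]
Step 12: ref 1 -> FAULT, evict 7, frames=[1,4]
Step 13: ref 7 -> FAULT, evict 4, frames=[1,7]
Step 14: ref 2 -> FAULT, evict 1, frames=[2,7]
At step 14: evicted page 1

Answer: 1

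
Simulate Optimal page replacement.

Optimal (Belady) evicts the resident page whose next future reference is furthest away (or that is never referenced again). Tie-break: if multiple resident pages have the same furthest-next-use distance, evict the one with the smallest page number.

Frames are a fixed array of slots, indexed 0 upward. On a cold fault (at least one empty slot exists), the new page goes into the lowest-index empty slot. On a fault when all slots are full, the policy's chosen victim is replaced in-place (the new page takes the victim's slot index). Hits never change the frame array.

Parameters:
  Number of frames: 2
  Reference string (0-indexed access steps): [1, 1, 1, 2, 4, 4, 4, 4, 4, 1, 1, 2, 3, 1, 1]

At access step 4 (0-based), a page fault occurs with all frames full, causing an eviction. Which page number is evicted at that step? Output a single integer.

Answer: 2

Derivation:
Step 0: ref 1 -> FAULT, frames=[1,-]
Step 1: ref 1 -> HIT, frames=[1,-]
Step 2: ref 1 -> HIT, frames=[1,-]
Step 3: ref 2 -> FAULT, frames=[1,2]
Step 4: ref 4 -> FAULT, evict 2, frames=[1,4]
At step 4: evicted page 2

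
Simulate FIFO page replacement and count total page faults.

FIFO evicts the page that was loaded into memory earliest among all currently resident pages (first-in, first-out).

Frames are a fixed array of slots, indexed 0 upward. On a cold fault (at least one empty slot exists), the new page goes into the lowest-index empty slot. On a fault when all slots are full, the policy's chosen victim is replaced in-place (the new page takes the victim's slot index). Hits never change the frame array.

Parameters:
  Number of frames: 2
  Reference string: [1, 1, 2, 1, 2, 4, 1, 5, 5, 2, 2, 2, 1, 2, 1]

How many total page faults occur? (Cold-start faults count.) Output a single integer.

Step 0: ref 1 → FAULT, frames=[1,-]
Step 1: ref 1 → HIT, frames=[1,-]
Step 2: ref 2 → FAULT, frames=[1,2]
Step 3: ref 1 → HIT, frames=[1,2]
Step 4: ref 2 → HIT, frames=[1,2]
Step 5: ref 4 → FAULT (evict 1), frames=[4,2]
Step 6: ref 1 → FAULT (evict 2), frames=[4,1]
Step 7: ref 5 → FAULT (evict 4), frames=[5,1]
Step 8: ref 5 → HIT, frames=[5,1]
Step 9: ref 2 → FAULT (evict 1), frames=[5,2]
Step 10: ref 2 → HIT, frames=[5,2]
Step 11: ref 2 → HIT, frames=[5,2]
Step 12: ref 1 → FAULT (evict 5), frames=[1,2]
Step 13: ref 2 → HIT, frames=[1,2]
Step 14: ref 1 → HIT, frames=[1,2]
Total faults: 7

Answer: 7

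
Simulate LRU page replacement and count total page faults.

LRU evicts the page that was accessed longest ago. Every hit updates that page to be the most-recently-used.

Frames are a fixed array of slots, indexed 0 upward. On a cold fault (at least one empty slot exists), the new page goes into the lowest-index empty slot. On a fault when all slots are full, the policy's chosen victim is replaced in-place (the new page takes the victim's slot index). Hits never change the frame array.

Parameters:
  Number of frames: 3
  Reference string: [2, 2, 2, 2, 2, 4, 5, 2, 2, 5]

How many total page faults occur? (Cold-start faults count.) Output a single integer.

Answer: 3

Derivation:
Step 0: ref 2 → FAULT, frames=[2,-,-]
Step 1: ref 2 → HIT, frames=[2,-,-]
Step 2: ref 2 → HIT, frames=[2,-,-]
Step 3: ref 2 → HIT, frames=[2,-,-]
Step 4: ref 2 → HIT, frames=[2,-,-]
Step 5: ref 4 → FAULT, frames=[2,4,-]
Step 6: ref 5 → FAULT, frames=[2,4,5]
Step 7: ref 2 → HIT, frames=[2,4,5]
Step 8: ref 2 → HIT, frames=[2,4,5]
Step 9: ref 5 → HIT, frames=[2,4,5]
Total faults: 3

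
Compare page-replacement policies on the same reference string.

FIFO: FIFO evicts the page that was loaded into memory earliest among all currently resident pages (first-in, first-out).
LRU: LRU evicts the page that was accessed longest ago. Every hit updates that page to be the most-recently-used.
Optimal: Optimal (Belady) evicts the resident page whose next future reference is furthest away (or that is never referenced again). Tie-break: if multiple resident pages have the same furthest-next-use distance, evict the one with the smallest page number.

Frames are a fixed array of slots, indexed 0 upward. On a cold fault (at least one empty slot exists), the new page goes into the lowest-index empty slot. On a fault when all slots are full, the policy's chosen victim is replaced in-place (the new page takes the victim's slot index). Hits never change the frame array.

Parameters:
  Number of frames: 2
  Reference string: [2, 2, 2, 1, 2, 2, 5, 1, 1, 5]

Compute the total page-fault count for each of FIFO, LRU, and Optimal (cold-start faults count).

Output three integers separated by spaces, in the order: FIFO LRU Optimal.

--- FIFO ---
  step 0: ref 2 -> FAULT, frames=[2,-] (faults so far: 1)
  step 1: ref 2 -> HIT, frames=[2,-] (faults so far: 1)
  step 2: ref 2 -> HIT, frames=[2,-] (faults so far: 1)
  step 3: ref 1 -> FAULT, frames=[2,1] (faults so far: 2)
  step 4: ref 2 -> HIT, frames=[2,1] (faults so far: 2)
  step 5: ref 2 -> HIT, frames=[2,1] (faults so far: 2)
  step 6: ref 5 -> FAULT, evict 2, frames=[5,1] (faults so far: 3)
  step 7: ref 1 -> HIT, frames=[5,1] (faults so far: 3)
  step 8: ref 1 -> HIT, frames=[5,1] (faults so far: 3)
  step 9: ref 5 -> HIT, frames=[5,1] (faults so far: 3)
  FIFO total faults: 3
--- LRU ---
  step 0: ref 2 -> FAULT, frames=[2,-] (faults so far: 1)
  step 1: ref 2 -> HIT, frames=[2,-] (faults so far: 1)
  step 2: ref 2 -> HIT, frames=[2,-] (faults so far: 1)
  step 3: ref 1 -> FAULT, frames=[2,1] (faults so far: 2)
  step 4: ref 2 -> HIT, frames=[2,1] (faults so far: 2)
  step 5: ref 2 -> HIT, frames=[2,1] (faults so far: 2)
  step 6: ref 5 -> FAULT, evict 1, frames=[2,5] (faults so far: 3)
  step 7: ref 1 -> FAULT, evict 2, frames=[1,5] (faults so far: 4)
  step 8: ref 1 -> HIT, frames=[1,5] (faults so far: 4)
  step 9: ref 5 -> HIT, frames=[1,5] (faults so far: 4)
  LRU total faults: 4
--- Optimal ---
  step 0: ref 2 -> FAULT, frames=[2,-] (faults so far: 1)
  step 1: ref 2 -> HIT, frames=[2,-] (faults so far: 1)
  step 2: ref 2 -> HIT, frames=[2,-] (faults so far: 1)
  step 3: ref 1 -> FAULT, frames=[2,1] (faults so far: 2)
  step 4: ref 2 -> HIT, frames=[2,1] (faults so far: 2)
  step 5: ref 2 -> HIT, frames=[2,1] (faults so far: 2)
  step 6: ref 5 -> FAULT, evict 2, frames=[5,1] (faults so far: 3)
  step 7: ref 1 -> HIT, frames=[5,1] (faults so far: 3)
  step 8: ref 1 -> HIT, frames=[5,1] (faults so far: 3)
  step 9: ref 5 -> HIT, frames=[5,1] (faults so far: 3)
  Optimal total faults: 3

Answer: 3 4 3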